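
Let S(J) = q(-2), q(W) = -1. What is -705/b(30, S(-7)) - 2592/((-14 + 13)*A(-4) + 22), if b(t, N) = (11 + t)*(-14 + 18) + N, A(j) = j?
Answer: -220413/2119 ≈ -104.02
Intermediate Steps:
S(J) = -1
b(t, N) = 44 + N + 4*t (b(t, N) = (11 + t)*4 + N = (44 + 4*t) + N = 44 + N + 4*t)
-705/b(30, S(-7)) - 2592/((-14 + 13)*A(-4) + 22) = -705/(44 - 1 + 4*30) - 2592/((-14 + 13)*(-4) + 22) = -705/(44 - 1 + 120) - 2592/(-1*(-4) + 22) = -705/163 - 2592/(4 + 22) = -705*1/163 - 2592/26 = -705/163 - 2592*1/26 = -705/163 - 1296/13 = -220413/2119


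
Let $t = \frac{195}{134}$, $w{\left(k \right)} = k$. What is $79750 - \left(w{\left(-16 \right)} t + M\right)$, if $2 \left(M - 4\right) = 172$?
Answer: $\frac{5338780}{67} \approx 79683.0$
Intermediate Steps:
$M = 90$ ($M = 4 + \frac{1}{2} \cdot 172 = 4 + 86 = 90$)
$t = \frac{195}{134}$ ($t = 195 \cdot \frac{1}{134} = \frac{195}{134} \approx 1.4552$)
$79750 - \left(w{\left(-16 \right)} t + M\right) = 79750 - \left(\left(-16\right) \frac{195}{134} + 90\right) = 79750 - \left(- \frac{1560}{67} + 90\right) = 79750 - \frac{4470}{67} = \frac{5338780}{67}$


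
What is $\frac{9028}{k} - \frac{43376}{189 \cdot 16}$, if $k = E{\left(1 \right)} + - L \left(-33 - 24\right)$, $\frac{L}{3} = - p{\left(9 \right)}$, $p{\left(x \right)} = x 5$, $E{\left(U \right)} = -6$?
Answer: $- \frac{7527901}{485163} \approx -15.516$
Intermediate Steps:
$p{\left(x \right)} = 5 x$
$L = -135$ ($L = 3 \left(- 5 \cdot 9\right) = 3 \left(\left(-1\right) 45\right) = 3 \left(-45\right) = -135$)
$k = -7701$ ($k = -6 + \left(-1\right) \left(-135\right) \left(-33 - 24\right) = -6 + 135 \left(-57\right) = -6 - 7695 = -7701$)
$\frac{9028}{k} - \frac{43376}{189 \cdot 16} = \frac{9028}{-7701} - \frac{43376}{189 \cdot 16} = 9028 \left(- \frac{1}{7701}\right) - \frac{43376}{3024} = - \frac{9028}{7701} - \frac{2711}{189} = - \frac{7527901}{485163}$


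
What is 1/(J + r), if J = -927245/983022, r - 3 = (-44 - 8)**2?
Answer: 983022/2660113309 ≈ 0.00036954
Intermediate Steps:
r = 2707 (r = 3 + (-44 - 8)**2 = 3 + (-52)**2 = 3 + 2704 = 2707)
J = -927245/983022 (J = -927245*1/983022 = -927245/983022 ≈ -0.94326)
1/(J + r) = 1/(-927245/983022 + 2707) = 1/(2660113309/983022) = 983022/2660113309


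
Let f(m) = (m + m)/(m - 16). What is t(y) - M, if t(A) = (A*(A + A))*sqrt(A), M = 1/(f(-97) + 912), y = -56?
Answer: -113/103250 + 12544*I*sqrt(14) ≈ -0.0010944 + 46935.0*I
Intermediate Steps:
f(m) = 2*m/(-16 + m) (f(m) = (2*m)/(-16 + m) = 2*m/(-16 + m))
M = 113/103250 (M = 1/(2*(-97)/(-16 - 97) + 912) = 1/(2*(-97)/(-113) + 912) = 1/(2*(-97)*(-1/113) + 912) = 1/(194/113 + 912) = 1/(103250/113) = 113/103250 ≈ 0.0010944)
t(A) = 2*A**(5/2) (t(A) = (A*(2*A))*sqrt(A) = (2*A**2)*sqrt(A) = 2*A**(5/2))
t(y) - M = 2*(-56)**(5/2) - 1*113/103250 = 2*(6272*I*sqrt(14)) - 113/103250 = 12544*I*sqrt(14) - 113/103250 = -113/103250 + 12544*I*sqrt(14)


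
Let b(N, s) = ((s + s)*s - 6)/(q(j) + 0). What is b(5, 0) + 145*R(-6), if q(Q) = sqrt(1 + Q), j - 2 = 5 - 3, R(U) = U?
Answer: -870 - 6*sqrt(5)/5 ≈ -872.68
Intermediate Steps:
j = 4 (j = 2 + (5 - 3) = 2 + 2 = 4)
b(N, s) = sqrt(5)*(-6 + 2*s**2)/5 (b(N, s) = ((s + s)*s - 6)/(sqrt(1 + 4) + 0) = ((2*s)*s - 6)/(sqrt(5) + 0) = (2*s**2 - 6)/(sqrt(5)) = (-6 + 2*s**2)*(sqrt(5)/5) = sqrt(5)*(-6 + 2*s**2)/5)
b(5, 0) + 145*R(-6) = 2*sqrt(5)*(-3 + 0**2)/5 + 145*(-6) = 2*sqrt(5)*(-3 + 0)/5 - 870 = (2/5)*sqrt(5)*(-3) - 870 = -6*sqrt(5)/5 - 870 = -870 - 6*sqrt(5)/5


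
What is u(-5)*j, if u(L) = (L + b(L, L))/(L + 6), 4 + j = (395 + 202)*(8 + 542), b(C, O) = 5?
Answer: 0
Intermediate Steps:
j = 328346 (j = -4 + (395 + 202)*(8 + 542) = -4 + 597*550 = -4 + 328350 = 328346)
u(L) = (5 + L)/(6 + L) (u(L) = (L + 5)/(L + 6) = (5 + L)/(6 + L))
u(-5)*j = ((5 - 5)/(6 - 5))*328346 = (0/1)*328346 = (1*0)*328346 = 0*328346 = 0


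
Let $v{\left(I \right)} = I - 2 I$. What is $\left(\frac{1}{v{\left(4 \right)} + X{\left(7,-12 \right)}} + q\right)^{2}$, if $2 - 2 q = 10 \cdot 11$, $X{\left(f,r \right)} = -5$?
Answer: $\frac{237169}{81} \approx 2928.0$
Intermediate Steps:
$v{\left(I \right)} = - I$
$q = -54$ ($q = 1 - \frac{10 \cdot 11}{2} = 1 - 55 = -54$)
$\left(\frac{1}{v{\left(4 \right)} + X{\left(7,-12 \right)}} + q\right)^{2} = \left(\frac{1}{\left(-1\right) 4 - 5} - 54\right)^{2} = \left(\frac{1}{-4 - 5} - 54\right)^{2} = \left(\frac{1}{-9} - 54\right)^{2} = \left(- \frac{1}{9} - 54\right)^{2} = \left(- \frac{487}{9}\right)^{2} = \frac{237169}{81}$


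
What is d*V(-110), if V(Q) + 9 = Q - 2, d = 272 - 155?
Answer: -14157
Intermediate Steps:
d = 117
V(Q) = -11 + Q (V(Q) = -9 + (Q - 2) = -9 + (-2 + Q) = -11 + Q)
d*V(-110) = 117*(-11 - 110) = 117*(-121) = -14157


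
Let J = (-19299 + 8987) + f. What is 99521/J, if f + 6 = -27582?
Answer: -99521/37900 ≈ -2.6259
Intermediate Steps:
f = -27588 (f = -6 - 27582 = -27588)
J = -37900 (J = (-19299 + 8987) - 27588 = -10312 - 27588 = -37900)
99521/J = 99521/(-37900) = 99521*(-1/37900) = -99521/37900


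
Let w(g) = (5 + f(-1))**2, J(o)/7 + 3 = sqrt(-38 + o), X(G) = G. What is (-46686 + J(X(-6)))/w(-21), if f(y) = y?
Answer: -46707/16 + 7*I*sqrt(11)/8 ≈ -2919.2 + 2.902*I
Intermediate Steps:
J(o) = -21 + 7*sqrt(-38 + o)
w(g) = 16 (w(g) = (5 - 1)**2 = 4**2 = 16)
(-46686 + J(X(-6)))/w(-21) = (-46686 + (-21 + 7*sqrt(-38 - 6)))/16 = (-46686 + (-21 + 7*sqrt(-44)))*(1/16) = (-46686 + (-21 + 7*(2*I*sqrt(11))))*(1/16) = (-46686 + (-21 + 14*I*sqrt(11)))*(1/16) = (-46707 + 14*I*sqrt(11))*(1/16) = -46707/16 + 7*I*sqrt(11)/8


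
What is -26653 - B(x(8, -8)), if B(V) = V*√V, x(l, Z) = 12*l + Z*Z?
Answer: -26653 - 640*√10 ≈ -28677.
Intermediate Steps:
x(l, Z) = Z² + 12*l (x(l, Z) = 12*l + Z² = Z² + 12*l)
B(V) = V^(3/2)
-26653 - B(x(8, -8)) = -26653 - ((-8)² + 12*8)^(3/2) = -26653 - (64 + 96)^(3/2) = -26653 - 160^(3/2) = -26653 - 640*√10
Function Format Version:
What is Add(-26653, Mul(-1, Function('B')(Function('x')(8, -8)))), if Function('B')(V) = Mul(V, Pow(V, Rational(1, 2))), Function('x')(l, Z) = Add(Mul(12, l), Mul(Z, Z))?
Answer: Add(-26653, Mul(-640, Pow(10, Rational(1, 2)))) ≈ -28677.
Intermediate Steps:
Function('x')(l, Z) = Add(Pow(Z, 2), Mul(12, l)) (Function('x')(l, Z) = Add(Mul(12, l), Pow(Z, 2)) = Add(Pow(Z, 2), Mul(12, l)))
Function('B')(V) = Pow(V, Rational(3, 2))
Add(-26653, Mul(-1, Function('B')(Function('x')(8, -8)))) = Add(-26653, Mul(-1, Pow(Add(Pow(-8, 2), Mul(12, 8)), Rational(3, 2)))) = Add(-26653, Mul(-1, Pow(Add(64, 96), Rational(3, 2)))) = Add(-26653, Mul(-1, Pow(160, Rational(3, 2)))) = Add(-26653, Mul(-1, Mul(640, Pow(10, Rational(1, 2))))) = Add(-26653, Mul(-640, Pow(10, Rational(1, 2))))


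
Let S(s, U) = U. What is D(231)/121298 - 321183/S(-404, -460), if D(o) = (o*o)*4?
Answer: 19528519887/27898540 ≈ 699.98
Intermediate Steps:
D(o) = 4*o**2 (D(o) = o**2*4 = 4*o**2)
D(231)/121298 - 321183/S(-404, -460) = (4*231**2)/121298 - 321183/(-460) = (4*53361)*(1/121298) - 321183*(-1/460) = 213444*(1/121298) + 321183/460 = 106722/60649 + 321183/460 = 19528519887/27898540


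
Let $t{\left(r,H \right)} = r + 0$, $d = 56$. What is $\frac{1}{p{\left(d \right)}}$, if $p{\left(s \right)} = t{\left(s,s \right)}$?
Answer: $\frac{1}{56} \approx 0.017857$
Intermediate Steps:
$t{\left(r,H \right)} = r$
$p{\left(s \right)} = s$
$\frac{1}{p{\left(d \right)}} = \frac{1}{56}$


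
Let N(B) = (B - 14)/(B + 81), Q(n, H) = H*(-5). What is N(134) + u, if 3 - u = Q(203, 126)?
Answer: 27243/43 ≈ 633.56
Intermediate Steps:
Q(n, H) = -5*H
N(B) = (-14 + B)/(81 + B)
u = 633 (u = 3 - (-5)*126 = 3 - 1*(-630) = 3 + 630 = 633)
N(134) + u = (-14 + 134)/(81 + 134) + 633 = 120/215 + 633 = (1/215)*120 + 633 = 24/43 + 633 = 27243/43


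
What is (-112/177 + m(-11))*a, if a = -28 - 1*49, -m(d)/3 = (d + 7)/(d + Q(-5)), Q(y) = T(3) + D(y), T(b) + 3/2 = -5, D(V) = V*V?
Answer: -65912/885 ≈ -74.477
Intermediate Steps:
D(V) = V²
T(b) = -13/2 (T(b) = -3/2 - 5 = -13/2)
Q(y) = -13/2 + y²
m(d) = -3*(7 + d)/(37/2 + d) (m(d) = -3*(d + 7)/(d + (-13/2 + (-5)²)) = -3*(7 + d)/(d + (-13/2 + 25)) = -3*(7 + d)/(d + 37/2) = -3*(7 + d)/(37/2 + d))
a = -77 (a = -28 - 49 = -77)
(-112/177 + m(-11))*a = (-112/177 + 6*(-7 - 1*(-11))/(37 + 2*(-11)))*(-77) = (-112*1/177 + 6*(-7 + 11)/(37 - 22))*(-77) = (-112/177 + 6*4/15)*(-77) = (-112/177 + 6*(1/15)*4)*(-77) = (-112/177 + 8/5)*(-77) = (856/885)*(-77) = -65912/885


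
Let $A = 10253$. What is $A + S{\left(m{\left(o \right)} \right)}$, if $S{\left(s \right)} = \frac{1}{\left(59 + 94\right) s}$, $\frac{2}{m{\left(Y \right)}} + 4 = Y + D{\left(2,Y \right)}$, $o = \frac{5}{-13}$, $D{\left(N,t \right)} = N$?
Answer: $\frac{40786403}{3978} \approx 10253.0$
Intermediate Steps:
$o = - \frac{5}{13}$ ($o = 5 \left(- \frac{1}{13}\right) = - \frac{5}{13} \approx -0.38462$)
$m{\left(Y \right)} = \frac{2}{-2 + Y}$ ($m{\left(Y \right)} = \frac{2}{-4 + \left(Y + 2\right)} = \frac{2}{-4 + \left(2 + Y\right)} = \frac{2}{-2 + Y}$)
$S{\left(s \right)} = \frac{1}{153 s}$
$A + S{\left(m{\left(o \right)} \right)} = 10253 + \frac{1}{153 \frac{2}{-2 - \frac{5}{13}}} = 10253 + \frac{1}{153 \frac{2}{- \frac{31}{13}}} = 10253 + \frac{1}{153 \cdot 2 \left(- \frac{13}{31}\right)} = 10253 + \frac{1}{153 \left(- \frac{26}{31}\right)} = 10253 + \frac{1}{153} \left(- \frac{31}{26}\right) = 10253 - \frac{31}{3978} = \frac{40786403}{3978}$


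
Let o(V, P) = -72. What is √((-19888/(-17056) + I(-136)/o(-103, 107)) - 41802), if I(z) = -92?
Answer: I*√106873147043/1599 ≈ 204.45*I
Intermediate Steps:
√((-19888/(-17056) + I(-136)/o(-103, 107)) - 41802) = √((-19888/(-17056) - 92/(-72)) - 41802) = √((-19888*(-1/17056) - 92*(-1/72)) - 41802) = √((1243/1066 + 23/18) - 41802) = √(11723/4797 - 41802) = √(-200512471/4797) = I*√106873147043/1599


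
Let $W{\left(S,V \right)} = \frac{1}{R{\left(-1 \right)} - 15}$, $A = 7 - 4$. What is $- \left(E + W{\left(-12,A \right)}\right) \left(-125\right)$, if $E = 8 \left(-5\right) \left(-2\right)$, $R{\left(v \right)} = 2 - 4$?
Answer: $\frac{169875}{17} \approx 9992.6$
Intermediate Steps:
$R{\left(v \right)} = -2$
$A = 3$ ($A = 7 - 4 = 3$)
$E = 80$ ($E = \left(-40\right) \left(-2\right) = 80$)
$W{\left(S,V \right)} = - \frac{1}{17}$ ($W{\left(S,V \right)} = \frac{1}{-2 - 15} = \frac{1}{-17} = - \frac{1}{17}$)
$- \left(E + W{\left(-12,A \right)}\right) \left(-125\right) = - \left(80 - \frac{1}{17}\right) \left(-125\right) = - \frac{1359 \left(-125\right)}{17} = \left(-1\right) \left(- \frac{169875}{17}\right) = \frac{169875}{17}$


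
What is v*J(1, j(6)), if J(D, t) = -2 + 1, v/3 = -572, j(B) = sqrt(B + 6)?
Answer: 1716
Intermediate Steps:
j(B) = sqrt(6 + B)
v = -1716 (v = 3*(-572) = -1716)
J(D, t) = -1
v*J(1, j(6)) = -1716*(-1) = 1716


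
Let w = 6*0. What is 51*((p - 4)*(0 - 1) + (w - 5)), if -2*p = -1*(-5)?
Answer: 153/2 ≈ 76.500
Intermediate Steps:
w = 0
p = -5/2 (p = -(-1)*(-5)/2 = -1/2*5 = -5/2 ≈ -2.5000)
51*((p - 4)*(0 - 1) + (w - 5)) = 51*((-5/2 - 4)*(0 - 1) + (0 - 5)) = 51*(-13/2*(-1) - 5) = 51*(13/2 - 5) = 51*(3/2) = 153/2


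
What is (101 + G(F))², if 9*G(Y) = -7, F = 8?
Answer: 813604/81 ≈ 10045.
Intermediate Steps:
G(Y) = -7/9 (G(Y) = (⅑)*(-7) = -7/9)
(101 + G(F))² = (101 - 7/9)² = (902/9)² = 813604/81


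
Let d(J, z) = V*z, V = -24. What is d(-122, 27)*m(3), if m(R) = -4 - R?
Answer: 4536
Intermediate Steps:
d(J, z) = -24*z
d(-122, 27)*m(3) = (-24*27)*(-4 - 1*3) = -648*(-4 - 3) = -648*(-7) = 4536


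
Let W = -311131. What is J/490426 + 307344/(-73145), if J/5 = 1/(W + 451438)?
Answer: -21148402348777283/5033122136199390 ≈ -4.2018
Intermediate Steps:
J = 5/140307 (J = 5/(-311131 + 451438) = 5/140307 ≈ 3.5636e-5)
J/490426 + 307344/(-73145) = (5/140307)/490426 + 307344/(-73145) = (5/140307)*(1/490426) + 307344*(-1/73145) = 5/68810200782 - 307344/73145 = -21148402348777283/5033122136199390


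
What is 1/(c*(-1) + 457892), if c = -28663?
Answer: 1/486555 ≈ 2.0553e-6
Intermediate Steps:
1/(c*(-1) + 457892) = 1/(-28663*(-1) + 457892) = 1/(28663 + 457892) = 1/486555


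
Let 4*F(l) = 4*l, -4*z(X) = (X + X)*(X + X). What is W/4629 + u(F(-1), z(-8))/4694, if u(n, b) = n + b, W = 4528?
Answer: 20953547/21728526 ≈ 0.96433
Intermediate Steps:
z(X) = -X² (z(X) = -(X + X)*(X + X)/4 = -2*X*2*X/4 = -X²)
F(l) = l (F(l) = (4*l)/4 = l)
u(n, b) = b + n
W/4629 + u(F(-1), z(-8))/4694 = 4528/4629 + (-1*(-8)² - 1)/4694 = 4528*(1/4629) + (-1*64 - 1)*(1/4694) = 4528/4629 + (-64 - 1)*(1/4694) = 4528/4629 - 65*1/4694 = 4528/4629 - 65/4694 = 20953547/21728526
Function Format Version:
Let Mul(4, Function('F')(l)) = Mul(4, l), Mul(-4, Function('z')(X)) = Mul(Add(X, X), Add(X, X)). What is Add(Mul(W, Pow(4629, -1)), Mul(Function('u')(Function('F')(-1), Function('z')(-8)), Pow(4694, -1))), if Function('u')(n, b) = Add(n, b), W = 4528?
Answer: Rational(20953547, 21728526) ≈ 0.96433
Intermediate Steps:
Function('z')(X) = Mul(-1, Pow(X, 2)) (Function('z')(X) = Mul(Rational(-1, 4), Mul(Add(X, X), Add(X, X))) = Mul(Rational(-1, 4), Mul(Mul(2, X), Mul(2, X))) = Mul(Rational(-1, 4), Mul(4, Pow(X, 2))) = Mul(-1, Pow(X, 2)))
Function('F')(l) = l (Function('F')(l) = Mul(Rational(1, 4), Mul(4, l)) = l)
Function('u')(n, b) = Add(b, n)
Add(Mul(W, Pow(4629, -1)), Mul(Function('u')(Function('F')(-1), Function('z')(-8)), Pow(4694, -1))) = Add(Mul(4528, Pow(4629, -1)), Mul(Add(Mul(-1, Pow(-8, 2)), -1), Pow(4694, -1))) = Add(Mul(4528, Rational(1, 4629)), Mul(Add(Mul(-1, 64), -1), Rational(1, 4694))) = Add(Rational(4528, 4629), Mul(Add(-64, -1), Rational(1, 4694))) = Add(Rational(4528, 4629), Mul(-65, Rational(1, 4694))) = Add(Rational(4528, 4629), Rational(-65, 4694)) = Rational(20953547, 21728526)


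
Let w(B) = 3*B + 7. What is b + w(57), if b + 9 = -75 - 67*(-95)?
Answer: 6459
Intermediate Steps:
w(B) = 7 + 3*B
b = 6281 (b = -9 + (-75 - 67*(-95)) = -9 + (-75 + 6365) = -9 + 6290 = 6281)
b + w(57) = 6281 + (7 + 3*57) = 6281 + (7 + 171) = 6281 + 178 = 6459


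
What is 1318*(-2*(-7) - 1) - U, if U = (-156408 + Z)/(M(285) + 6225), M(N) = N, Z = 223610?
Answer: 55737569/3255 ≈ 17124.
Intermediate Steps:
U = 33601/3255 (U = (-156408 + 223610)/(285 + 6225) = 67202/6510 = 67202*(1/6510) = 33601/3255 ≈ 10.323)
1318*(-2*(-7) - 1) - U = 1318*(-2*(-7) - 1) - 1*33601/3255 = 1318*(14 - 1) - 33601/3255 = 1318*13 - 33601/3255 = 17134 - 33601/3255 = 55737569/3255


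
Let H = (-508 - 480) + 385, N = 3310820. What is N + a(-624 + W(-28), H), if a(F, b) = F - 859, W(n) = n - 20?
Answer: 3309289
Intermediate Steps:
W(n) = -20 + n
H = -603 (H = -988 + 385 = -603)
a(F, b) = -859 + F
N + a(-624 + W(-28), H) = 3310820 + (-859 + (-624 + (-20 - 28))) = 3310820 + (-859 + (-624 - 48)) = 3310820 + (-859 - 672) = 3310820 - 1531 = 3309289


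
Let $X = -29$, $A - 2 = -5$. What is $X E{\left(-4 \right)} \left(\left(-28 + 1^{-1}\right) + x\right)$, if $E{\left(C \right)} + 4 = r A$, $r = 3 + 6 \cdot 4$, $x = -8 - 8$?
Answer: $-105995$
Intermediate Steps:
$A = -3$ ($A = 2 - 5 = -3$)
$x = -16$
$r = 27$ ($r = 3 + 24 = 27$)
$E{\left(C \right)} = -85$ ($E{\left(C \right)} = -4 + 27 \left(-3\right) = -4 - 81 = -85$)
$X E{\left(-4 \right)} \left(\left(-28 + 1^{-1}\right) + x\right) = \left(-29\right) \left(-85\right) \left(\left(-28 + 1^{-1}\right) - 16\right) = 2465 \left(\left(-28 + 1\right) - 16\right) = 2465 \left(-27 - 16\right) = 2465 \left(-43\right) = -105995$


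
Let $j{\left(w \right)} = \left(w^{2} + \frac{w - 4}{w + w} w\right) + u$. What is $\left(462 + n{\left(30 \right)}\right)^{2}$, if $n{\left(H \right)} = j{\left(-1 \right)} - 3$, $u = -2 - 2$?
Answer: $\frac{822649}{4} \approx 2.0566 \cdot 10^{5}$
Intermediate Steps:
$u = -4$ ($u = -2 - 2 = -4$)
$j{\left(w \right)} = -6 + w^{2} + \frac{w}{2}$ ($j{\left(w \right)} = \left(w^{2} + \frac{w - 4}{w + w} w\right) - 4 = \left(w^{2} + \frac{-4 + w}{2 w} w\right) - 4 = \left(w^{2} + \left(-2 + \frac{w}{2}\right)\right) - 4 = \left(-2 + w^{2} + \frac{w}{2}\right) - 4 = -6 + w^{2} + \frac{w}{2}$)
$n{\left(H \right)} = - \frac{17}{2}$ ($n{\left(H \right)} = \left(-6 + \left(-1\right)^{2} + \frac{1}{2} \left(-1\right)\right) - 3 = \left(-6 + 1 - \frac{1}{2}\right) - 3 = - \frac{11}{2} - 3 = - \frac{17}{2}$)
$\left(462 + n{\left(30 \right)}\right)^{2} = \left(462 - \frac{17}{2}\right)^{2} = \left(\frac{907}{2}\right)^{2} = \frac{822649}{4}$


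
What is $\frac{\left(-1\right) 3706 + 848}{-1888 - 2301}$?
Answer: $\frac{2858}{4189} \approx 0.68226$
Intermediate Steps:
$\frac{\left(-1\right) 3706 + 848}{-1888 - 2301} = \frac{-3706 + 848}{-4189} = \left(-2858\right) \left(- \frac{1}{4189}\right) = \frac{2858}{4189}$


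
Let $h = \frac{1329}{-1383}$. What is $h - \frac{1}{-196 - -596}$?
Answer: $- \frac{177661}{184400} \approx -0.96345$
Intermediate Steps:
$h = - \frac{443}{461}$ ($h = 1329 \left(- \frac{1}{1383}\right) = - \frac{443}{461} \approx -0.96095$)
$h - \frac{1}{-196 - -596} = - \frac{443}{461} - \frac{1}{-196 - -596} = - \frac{443}{461} - \frac{1}{-196 + 596} = - \frac{443}{461} - \frac{1}{400} = - \frac{177661}{184400}$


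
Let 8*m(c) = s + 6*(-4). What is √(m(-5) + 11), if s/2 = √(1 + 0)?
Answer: √33/2 ≈ 2.8723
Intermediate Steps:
s = 2 (s = 2*√(1 + 0) = 2*√1 = 2*1 = 2)
m(c) = -11/4 (m(c) = (2 + 6*(-4))/8 = (2 - 24)/8 = (⅛)*(-22) = -11/4)
√(m(-5) + 11) = √(-11/4 + 11) = √(33/4) = √33/2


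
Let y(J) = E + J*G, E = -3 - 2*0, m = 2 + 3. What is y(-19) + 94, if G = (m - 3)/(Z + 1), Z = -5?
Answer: 201/2 ≈ 100.50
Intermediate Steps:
m = 5
E = -3 (E = -3 + 0 = -3)
G = -1/2 (G = (5 - 3)/(-5 + 1) = 2/(-4) = 2*(-1/4) = -1/2 ≈ -0.50000)
y(J) = -3 - J/2 (y(J) = -3 + J*(-1/2) = -3 - J/2)
y(-19) + 94 = (-3 - 1/2*(-19)) + 94 = (-3 + 19/2) + 94 = 13/2 + 94 = 201/2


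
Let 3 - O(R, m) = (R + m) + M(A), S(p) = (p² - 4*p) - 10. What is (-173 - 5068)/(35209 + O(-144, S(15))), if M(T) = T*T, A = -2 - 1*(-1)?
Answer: -5241/35200 ≈ -0.14889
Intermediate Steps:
A = -1 (A = -2 + 1 = -1)
S(p) = -10 + p² - 4*p
M(T) = T²
O(R, m) = 2 - R - m (O(R, m) = 3 - ((R + m) + (-1)²) = 3 - ((R + m) + 1) = 3 - (1 + R + m) = 3 + (-1 - R - m) = 2 - R - m)
(-173 - 5068)/(35209 + O(-144, S(15))) = (-173 - 5068)/(35209 + (2 - 1*(-144) - (-10 + 15² - 4*15))) = -5241/(35209 + (2 + 144 - (-10 + 225 - 60))) = -5241/(35209 + (2 + 144 - 1*155)) = -5241/(35209 + (2 + 144 - 155)) = -5241/(35209 - 9) = -5241/35200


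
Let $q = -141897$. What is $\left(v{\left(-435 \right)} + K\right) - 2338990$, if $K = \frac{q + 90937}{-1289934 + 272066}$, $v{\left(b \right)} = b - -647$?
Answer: $- \frac{595141808586}{254467} \approx -2.3388 \cdot 10^{6}$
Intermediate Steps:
$v{\left(b \right)} = 647 + b$ ($v{\left(b \right)} = b + 647 = 647 + b$)
$K = \frac{12740}{254467}$ ($K = \frac{-141897 + 90937}{-1289934 + 272066} = - \frac{50960}{-1017868} = \left(-50960\right) \left(- \frac{1}{1017868}\right) = \frac{12740}{254467} \approx 0.050065$)
$\left(v{\left(-435 \right)} + K\right) - 2338990 = \left(\left(647 - 435\right) + \frac{12740}{254467}\right) - 2338990 = \left(212 + \frac{12740}{254467}\right) - 2338990 = \frac{53959744}{254467} - 2338990 = - \frac{595141808586}{254467}$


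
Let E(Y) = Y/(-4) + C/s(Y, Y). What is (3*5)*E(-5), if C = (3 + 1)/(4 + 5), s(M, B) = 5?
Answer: 241/12 ≈ 20.083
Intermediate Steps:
C = 4/9 ≈ 0.44444
E(Y) = 4/45 - Y/4 (E(Y) = Y/(-4) + (4/9)/5 = Y*(-¼) + (4/9)*(⅕) = -Y/4 + 4/45 = 4/45 - Y/4)
(3*5)*E(-5) = (3*5)*(4/45 - ¼*(-5)) = 15*(4/45 + 5/4) = 15*(241/180) = 241/12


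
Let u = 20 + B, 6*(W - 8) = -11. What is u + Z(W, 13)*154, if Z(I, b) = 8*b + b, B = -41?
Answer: 17997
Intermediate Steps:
W = 37/6 (W = 8 + (⅙)*(-11) = 8 - 11/6 = 37/6 ≈ 6.1667)
Z(I, b) = 9*b
u = -21 (u = 20 - 41 = -21)
u + Z(W, 13)*154 = -21 + (9*13)*154 = -21 + 117*154 = -21 + 18018 = 17997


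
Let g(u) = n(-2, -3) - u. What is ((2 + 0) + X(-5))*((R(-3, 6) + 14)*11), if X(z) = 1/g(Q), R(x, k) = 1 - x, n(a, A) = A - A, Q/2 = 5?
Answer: 1881/5 ≈ 376.20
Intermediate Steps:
Q = 10 (Q = 2*5 = 10)
n(a, A) = 0
g(u) = -u (g(u) = 0 - u = -u)
X(z) = -1/10 (X(z) = 1/(-1*10) = 1/(-10) = -1/10)
((2 + 0) + X(-5))*((R(-3, 6) + 14)*11) = ((2 + 0) - 1/10)*(((1 - 1*(-3)) + 14)*11) = (2 - 1/10)*(((1 + 3) + 14)*11) = 19*((4 + 14)*11)/10 = 19*(18*11)/10 = (19/10)*198 = 1881/5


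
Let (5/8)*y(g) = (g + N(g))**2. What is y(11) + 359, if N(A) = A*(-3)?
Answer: 5667/5 ≈ 1133.4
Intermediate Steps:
N(A) = -3*A
y(g) = 32*g**2/5 (y(g) = 8*(g - 3*g)**2/5 = 8*(-2*g)**2/5 = 8*(4*g**2)/5 = 32*g**2/5)
y(11) + 359 = (32/5)*11**2 + 359 = (32/5)*121 + 359 = 3872/5 + 359 = 5667/5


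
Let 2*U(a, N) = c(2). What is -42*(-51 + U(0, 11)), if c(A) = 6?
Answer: 2016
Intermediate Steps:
U(a, N) = 3 (U(a, N) = (½)*6 = 3)
-42*(-51 + U(0, 11)) = -42*(-51 + 3) = -42*(-48) = 2016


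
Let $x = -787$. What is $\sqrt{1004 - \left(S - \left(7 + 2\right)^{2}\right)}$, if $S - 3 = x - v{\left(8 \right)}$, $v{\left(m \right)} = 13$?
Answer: $\sqrt{1882} \approx 43.382$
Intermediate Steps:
$S = -797$ ($S = 3 - 800 = -797$)
$\sqrt{1004 - \left(S - \left(7 + 2\right)^{2}\right)} = \sqrt{1004 + \left(\left(7 + 2\right)^{2} - -797\right)} = \sqrt{1004 + \left(9^{2} + 797\right)} = \sqrt{1004 + \left(81 + 797\right)} = \sqrt{1004 + 878} = \sqrt{1882}$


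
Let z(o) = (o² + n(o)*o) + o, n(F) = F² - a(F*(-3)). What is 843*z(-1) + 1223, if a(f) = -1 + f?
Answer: 2066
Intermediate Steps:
n(F) = 1 + F² + 3*F (n(F) = F² - (-1 + F*(-3)) = F² - (-1 - 3*F) = F² + (1 + 3*F) = 1 + F² + 3*F)
z(o) = o + o² + o*(1 + o² + 3*o) (z(o) = (o² + (1 + o² + 3*o)*o) + o = (o² + o*(1 + o² + 3*o)) + o = o + o² + o*(1 + o² + 3*o))
843*z(-1) + 1223 = 843*(-(2 + (-1)² + 4*(-1))) + 1223 = 843*(-(2 + 1 - 4)) + 1223 = 843*(-1*(-1)) + 1223 = 843*1 + 1223 = 843 + 1223 = 2066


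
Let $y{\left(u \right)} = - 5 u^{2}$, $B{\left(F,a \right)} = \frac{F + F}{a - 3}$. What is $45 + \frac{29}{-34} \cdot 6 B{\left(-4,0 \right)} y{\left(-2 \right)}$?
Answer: $\frac{5405}{17} \approx 317.94$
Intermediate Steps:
$B{\left(F,a \right)} = \frac{2 F}{-3 + a}$
$45 + \frac{29}{-34} \cdot 6 B{\left(-4,0 \right)} y{\left(-2 \right)} = 45 + \frac{29}{-34} \cdot 6 \cdot 2 \left(-4\right) \frac{1}{-3 + 0} \left(- 5 \left(-2\right)^{2}\right) = 45 + 29 \left(- \frac{1}{34}\right) 6 \cdot 2 \left(-4\right) \frac{1}{-3} \left(\left(-5\right) 4\right) = 45 - \frac{29 \cdot 6 \cdot 2 \left(-4\right) \left(- \frac{1}{3}\right) \left(-20\right)}{34} = 45 - \frac{29 \cdot 6 \cdot \frac{8}{3} \left(-20\right)}{34} = 45 - \frac{29 \cdot 16 \left(-20\right)}{34} = 45 - - \frac{4640}{17} = 45 + \frac{4640}{17} = \frac{5405}{17}$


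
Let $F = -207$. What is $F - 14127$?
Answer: $-14334$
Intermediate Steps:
$F - 14127 = -207 - 14127 = -14334$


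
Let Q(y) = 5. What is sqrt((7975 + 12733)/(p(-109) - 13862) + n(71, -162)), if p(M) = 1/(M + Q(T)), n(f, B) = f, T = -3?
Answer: sqrt(144458199164103)/1441649 ≈ 8.3370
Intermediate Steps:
p(M) = 1/(5 + M) (p(M) = 1/(M + 5) = 1/(5 + M))
sqrt((7975 + 12733)/(p(-109) - 13862) + n(71, -162)) = sqrt((7975 + 12733)/(1/(5 - 109) - 13862) + 71) = sqrt(20708/(1/(-104) - 13862) + 71) = sqrt(20708/(-1/104 - 13862) + 71) = sqrt(20708/(-1441649/104) + 71) = sqrt(20708*(-104/1441649) + 71) = sqrt(-2153632/1441649 + 71) = sqrt(100203447/1441649) = sqrt(144458199164103)/1441649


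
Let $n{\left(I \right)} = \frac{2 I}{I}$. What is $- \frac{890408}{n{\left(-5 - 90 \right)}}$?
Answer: $-445204$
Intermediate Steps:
$n{\left(I \right)} = 2$
$- \frac{890408}{n{\left(-5 - 90 \right)}} = - \frac{890408}{2} = \left(-890408\right) \frac{1}{2} = -445204$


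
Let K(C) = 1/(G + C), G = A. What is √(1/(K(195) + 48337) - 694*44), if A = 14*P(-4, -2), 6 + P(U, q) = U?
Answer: 3*I*√5995076607671866/1329268 ≈ 174.75*I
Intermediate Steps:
P(U, q) = -6 + U
A = -140 (A = 14*(-6 - 4) = 14*(-10) = -140)
G = -140
K(C) = 1/(-140 + C)
√(1/(K(195) + 48337) - 694*44) = √(1/(1/(-140 + 195) + 48337) - 694*44) = √(1/(1/55 + 48337) - 30536) = √(1/(2658536/55) - 30536) = √(55/2658536 - 30536) = √(-81181055241/2658536) = 3*I*√5995076607671866/1329268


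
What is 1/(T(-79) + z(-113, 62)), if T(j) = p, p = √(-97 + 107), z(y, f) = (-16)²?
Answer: 128/32763 - √10/65526 ≈ 0.0038586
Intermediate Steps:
z(y, f) = 256
p = √10 ≈ 3.1623
T(j) = √10
1/(T(-79) + z(-113, 62)) = 1/(√10 + 256) = 1/(256 + √10)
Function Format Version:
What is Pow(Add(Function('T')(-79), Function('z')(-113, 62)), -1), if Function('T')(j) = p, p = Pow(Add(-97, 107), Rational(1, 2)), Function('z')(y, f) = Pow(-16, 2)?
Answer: Add(Rational(128, 32763), Mul(Rational(-1, 65526), Pow(10, Rational(1, 2)))) ≈ 0.0038586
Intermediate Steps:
Function('z')(y, f) = 256
p = Pow(10, Rational(1, 2)) ≈ 3.1623
Function('T')(j) = Pow(10, Rational(1, 2))
Pow(Add(Function('T')(-79), Function('z')(-113, 62)), -1) = Pow(Add(Pow(10, Rational(1, 2)), 256), -1) = Pow(Add(256, Pow(10, Rational(1, 2))), -1)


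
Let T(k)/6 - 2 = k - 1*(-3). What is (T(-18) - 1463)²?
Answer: 2374681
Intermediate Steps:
T(k) = 30 + 6*k (T(k) = 12 + 6*(k - 1*(-3)) = 12 + 6*(k + 3) = 12 + 6*(3 + k) = 12 + (18 + 6*k) = 30 + 6*k)
(T(-18) - 1463)² = ((30 + 6*(-18)) - 1463)² = ((30 - 108) - 1463)² = (-78 - 1463)² = (-1541)² = 2374681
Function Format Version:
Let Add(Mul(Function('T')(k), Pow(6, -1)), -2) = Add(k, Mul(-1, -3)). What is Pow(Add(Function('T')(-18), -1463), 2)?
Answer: 2374681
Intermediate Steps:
Function('T')(k) = Add(30, Mul(6, k)) (Function('T')(k) = Add(12, Mul(6, Add(k, Mul(-1, -3)))) = Add(12, Mul(6, Add(k, 3))) = Add(12, Mul(6, Add(3, k))) = Add(12, Add(18, Mul(6, k))) = Add(30, Mul(6, k)))
Pow(Add(Function('T')(-18), -1463), 2) = Pow(Add(Add(30, Mul(6, -18)), -1463), 2) = Pow(Add(Add(30, -108), -1463), 2) = Pow(Add(-78, -1463), 2) = Pow(-1541, 2) = 2374681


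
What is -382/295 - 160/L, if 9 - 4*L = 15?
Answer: 93254/885 ≈ 105.37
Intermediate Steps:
L = -3/2 (L = 9/4 - ¼*15 = 9/4 - 15/4 = -3/2 ≈ -1.5000)
-382/295 - 160/L = -382/295 - 160/(-3/2) = -382*1/295 - 160*(-⅔) = -382/295 + 320/3 = 93254/885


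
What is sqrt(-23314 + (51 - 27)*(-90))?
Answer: I*sqrt(25474) ≈ 159.61*I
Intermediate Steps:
sqrt(-23314 + (51 - 27)*(-90)) = sqrt(-23314 + 24*(-90)) = sqrt(-23314 - 2160) = sqrt(-25474) = I*sqrt(25474)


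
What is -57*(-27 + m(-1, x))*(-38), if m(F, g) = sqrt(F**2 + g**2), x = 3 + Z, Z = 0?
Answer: -58482 + 2166*sqrt(10) ≈ -51633.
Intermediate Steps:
x = 3 (x = 3 + 0 = 3)
-57*(-27 + m(-1, x))*(-38) = -57*(-27 + sqrt((-1)**2 + 3**2))*(-38) = -57*(-27 + sqrt(1 + 9))*(-38) = -57*(-27 + sqrt(10))*(-38) = (1539 - 57*sqrt(10))*(-38) = -58482 + 2166*sqrt(10)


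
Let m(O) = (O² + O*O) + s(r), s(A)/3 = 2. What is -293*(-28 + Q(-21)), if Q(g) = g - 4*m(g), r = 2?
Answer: 1055093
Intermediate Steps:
s(A) = 6 (s(A) = 3*2 = 6)
m(O) = 6 + 2*O² (m(O) = (O² + O*O) + 6 = (O² + O²) + 6 = 2*O² + 6 = 6 + 2*O²)
Q(g) = -24 + g - 8*g² (Q(g) = g - 4*(6 + 2*g²) = g + (-24 - 8*g²) = -24 + g - 8*g²)
-293*(-28 + Q(-21)) = -293*(-28 + (-24 - 21 - 8*(-21)²)) = -293*(-28 + (-24 - 21 - 8*441)) = -293*(-28 + (-24 - 21 - 3528)) = -293*(-28 - 3573) = -293*(-3601) = 1055093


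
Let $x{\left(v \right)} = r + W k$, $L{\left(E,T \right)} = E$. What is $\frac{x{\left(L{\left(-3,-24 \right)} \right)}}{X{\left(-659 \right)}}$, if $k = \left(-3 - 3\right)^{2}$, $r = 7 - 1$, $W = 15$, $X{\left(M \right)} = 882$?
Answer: $\frac{13}{21} \approx 0.61905$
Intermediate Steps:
$r = 6$
$k = 36$ ($k = \left(-6\right)^{2} = 36$)
$x{\left(v \right)} = 546$ ($x{\left(v \right)} = 6 + 15 \cdot 36 = 6 + 540 = 546$)
$\frac{x{\left(L{\left(-3,-24 \right)} \right)}}{X{\left(-659 \right)}} = \frac{546}{882} = 546 \cdot \frac{1}{882} = \frac{13}{21}$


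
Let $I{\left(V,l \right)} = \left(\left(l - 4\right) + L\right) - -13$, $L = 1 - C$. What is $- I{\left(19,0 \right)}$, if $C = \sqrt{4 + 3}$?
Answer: $-10 + \sqrt{7} \approx -7.3542$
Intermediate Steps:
$C = \sqrt{7} \approx 2.6458$
$L = 1 - \sqrt{7} \approx -1.6458$
$I{\left(V,l \right)} = 10 + l - \sqrt{7}$ ($I{\left(V,l \right)} = \left(\left(l - 4\right) + \left(1 - \sqrt{7}\right)\right) - -13 = \left(\left(-4 + l\right) + \left(1 - \sqrt{7}\right)\right) + 13 = \left(-3 + l - \sqrt{7}\right) + 13 = 10 + l - \sqrt{7}$)
$- I{\left(19,0 \right)} = - (10 + 0 - \sqrt{7}) = - (10 - \sqrt{7}) = -10 + \sqrt{7}$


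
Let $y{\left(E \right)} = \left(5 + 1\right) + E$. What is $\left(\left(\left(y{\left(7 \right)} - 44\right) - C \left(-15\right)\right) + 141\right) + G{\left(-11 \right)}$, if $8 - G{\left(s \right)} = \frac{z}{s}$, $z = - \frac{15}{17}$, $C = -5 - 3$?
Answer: $- \frac{389}{187} \approx -2.0802$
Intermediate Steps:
$C = -8$ ($C = -5 - 3 = -8$)
$y{\left(E \right)} = 6 + E$
$z = - \frac{15}{17}$ ($z = \left(-15\right) \frac{1}{17} = - \frac{15}{17} \approx -0.88235$)
$G{\left(s \right)} = 8 + \frac{15}{17 s}$ ($G{\left(s \right)} = 8 - - \frac{15}{17 s} = 8 + \frac{15}{17 s}$)
$\left(\left(\left(y{\left(7 \right)} - 44\right) - C \left(-15\right)\right) + 141\right) + G{\left(-11 \right)} = \left(\left(\left(\left(6 + 7\right) - 44\right) - \left(-8\right) \left(-15\right)\right) + 141\right) + \left(8 + \frac{15}{17 \left(-11\right)}\right) = \left(\left(\left(13 - 44\right) - 120\right) + 141\right) + \left(8 + \frac{15}{17} \left(- \frac{1}{11}\right)\right) = \left(\left(-31 - 120\right) + 141\right) + \left(8 - \frac{15}{187}\right) = \left(-151 + 141\right) + \frac{1481}{187} = -10 + \frac{1481}{187} = - \frac{389}{187}$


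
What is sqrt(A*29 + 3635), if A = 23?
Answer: 3*sqrt(478) ≈ 65.590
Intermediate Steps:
sqrt(A*29 + 3635) = sqrt(23*29 + 3635) = sqrt(667 + 3635) = sqrt(4302) = 3*sqrt(478)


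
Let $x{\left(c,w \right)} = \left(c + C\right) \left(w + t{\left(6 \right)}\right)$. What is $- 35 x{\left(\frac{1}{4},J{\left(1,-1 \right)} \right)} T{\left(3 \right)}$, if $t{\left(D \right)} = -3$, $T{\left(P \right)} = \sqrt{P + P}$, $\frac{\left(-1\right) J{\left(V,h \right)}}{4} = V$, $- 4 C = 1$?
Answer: $0$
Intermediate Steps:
$C = - \frac{1}{4}$ ($C = \left(- \frac{1}{4}\right) 1 = - \frac{1}{4} \approx -0.25$)
$J{\left(V,h \right)} = - 4 V$
$T{\left(P \right)} = \sqrt{2} \sqrt{P}$ ($T{\left(P \right)} = \sqrt{2 P} = \sqrt{2} \sqrt{P}$)
$x{\left(c,w \right)} = \left(-3 + w\right) \left(- \frac{1}{4} + c\right)$ ($x{\left(c,w \right)} = \left(c - \frac{1}{4}\right) \left(w - 3\right) = \left(- \frac{1}{4} + c\right) \left(-3 + w\right) = \left(-3 + w\right) \left(- \frac{1}{4} + c\right)$)
$- 35 x{\left(\frac{1}{4},J{\left(1,-1 \right)} \right)} T{\left(3 \right)} = - 35 \left(\frac{3}{4} - \frac{3}{4} - \frac{\left(-4\right) 1}{4} + \frac{\left(-4\right) 1}{4}\right) \sqrt{2} \sqrt{3} = - 35 \left(\frac{3}{4} - \frac{3}{4} - -1 + \frac{1}{4} \left(-4\right)\right) \sqrt{6} = - 35 \left(\frac{3}{4} - \frac{3}{4} + 1 - 1\right) \sqrt{6} = \left(-35\right) 0 \sqrt{6} = 0 \sqrt{6} = 0$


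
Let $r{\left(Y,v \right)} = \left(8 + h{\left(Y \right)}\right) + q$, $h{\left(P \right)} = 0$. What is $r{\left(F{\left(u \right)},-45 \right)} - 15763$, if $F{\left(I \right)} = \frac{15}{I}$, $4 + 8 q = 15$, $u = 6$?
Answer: $- \frac{126029}{8} \approx -15754.0$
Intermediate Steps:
$q = \frac{11}{8}$ ($q = - \frac{1}{2} + \frac{1}{8} \cdot 15 = - \frac{1}{2} + \frac{15}{8} = \frac{11}{8} \approx 1.375$)
$r{\left(Y,v \right)} = \frac{75}{8}$ ($r{\left(Y,v \right)} = \left(8 + 0\right) + \frac{11}{8} = 8 + \frac{11}{8} = \frac{75}{8}$)
$r{\left(F{\left(u \right)},-45 \right)} - 15763 = \frac{75}{8} - 15763 = - \frac{126029}{8}$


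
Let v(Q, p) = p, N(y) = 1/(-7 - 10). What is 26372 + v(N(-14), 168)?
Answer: 26540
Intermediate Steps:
N(y) = -1/17 (N(y) = 1/(-17) = -1/17)
26372 + v(N(-14), 168) = 26372 + 168 = 26540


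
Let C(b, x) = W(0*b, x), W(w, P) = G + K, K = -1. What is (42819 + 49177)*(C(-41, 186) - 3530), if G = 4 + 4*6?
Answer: -322261988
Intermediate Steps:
G = 28 (G = 4 + 24 = 28)
W(w, P) = 27 (W(w, P) = 28 - 1 = 27)
C(b, x) = 27
(42819 + 49177)*(C(-41, 186) - 3530) = (42819 + 49177)*(27 - 3530) = 91996*(-3503) = -322261988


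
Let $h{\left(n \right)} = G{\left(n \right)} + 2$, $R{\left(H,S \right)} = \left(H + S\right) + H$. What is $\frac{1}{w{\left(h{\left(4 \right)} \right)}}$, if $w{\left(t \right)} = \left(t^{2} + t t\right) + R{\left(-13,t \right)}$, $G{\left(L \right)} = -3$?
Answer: $- \frac{1}{25} \approx -0.04$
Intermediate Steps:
$R{\left(H,S \right)} = S + 2 H$
$h{\left(n \right)} = -1$ ($h{\left(n \right)} = -3 + 2 = -1$)
$w{\left(t \right)} = -26 + t + 2 t^{2}$ ($w{\left(t \right)} = \left(t^{2} + t t\right) + \left(t + 2 \left(-13\right)\right) = \left(t^{2} + t^{2}\right) + \left(t - 26\right) = 2 t^{2} + \left(-26 + t\right) = -26 + t + 2 t^{2}$)
$\frac{1}{w{\left(h{\left(4 \right)} \right)}} = \frac{1}{-26 - 1 + 2 \left(-1\right)^{2}} = \frac{1}{-26 - 1 + 2 \cdot 1} = \frac{1}{-26 - 1 + 2} = \frac{1}{-25} = - \frac{1}{25}$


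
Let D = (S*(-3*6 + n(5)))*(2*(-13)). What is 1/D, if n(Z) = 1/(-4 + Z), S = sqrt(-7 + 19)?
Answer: sqrt(3)/2652 ≈ 0.00065311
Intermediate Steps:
S = 2*sqrt(3) (S = sqrt(12) = 2*sqrt(3) ≈ 3.4641)
D = 884*sqrt(3) (D = ((2*sqrt(3))*(-3*6 + 1/(-4 + 5)))*(2*(-13)) = ((2*sqrt(3))*(-18 + 1/1))*(-26) = ((2*sqrt(3))*(-18 + 1))*(-26) = ((2*sqrt(3))*(-17))*(-26) = -34*sqrt(3)*(-26) = 884*sqrt(3) ≈ 1531.1)
1/D = 1/(884*sqrt(3)) = sqrt(3)/2652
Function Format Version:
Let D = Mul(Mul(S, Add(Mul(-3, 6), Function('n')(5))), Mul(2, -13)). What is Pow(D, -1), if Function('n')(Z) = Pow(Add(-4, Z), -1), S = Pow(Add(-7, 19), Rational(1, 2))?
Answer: Mul(Rational(1, 2652), Pow(3, Rational(1, 2))) ≈ 0.00065311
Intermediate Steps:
S = Mul(2, Pow(3, Rational(1, 2))) (S = Pow(12, Rational(1, 2)) = Mul(2, Pow(3, Rational(1, 2))) ≈ 3.4641)
D = Mul(884, Pow(3, Rational(1, 2))) (D = Mul(Mul(Mul(2, Pow(3, Rational(1, 2))), Add(Mul(-3, 6), Pow(Add(-4, 5), -1))), Mul(2, -13)) = Mul(Mul(Mul(2, Pow(3, Rational(1, 2))), Add(-18, Pow(1, -1))), -26) = Mul(Mul(Mul(2, Pow(3, Rational(1, 2))), Add(-18, 1)), -26) = Mul(Mul(Mul(2, Pow(3, Rational(1, 2))), -17), -26) = Mul(Mul(-34, Pow(3, Rational(1, 2))), -26) = Mul(884, Pow(3, Rational(1, 2))) ≈ 1531.1)
Pow(D, -1) = Pow(Mul(884, Pow(3, Rational(1, 2))), -1) = Mul(Rational(1, 2652), Pow(3, Rational(1, 2)))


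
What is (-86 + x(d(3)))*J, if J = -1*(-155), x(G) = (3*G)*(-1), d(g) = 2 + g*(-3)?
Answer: -10075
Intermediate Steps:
d(g) = 2 - 3*g
x(G) = -3*G
J = 155
(-86 + x(d(3)))*J = (-86 - 3*(2 - 3*3))*155 = (-86 - 3*(2 - 9))*155 = (-86 - 3*(-7))*155 = (-86 + 21)*155 = -65*155 = -10075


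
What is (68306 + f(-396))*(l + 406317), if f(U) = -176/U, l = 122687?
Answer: 325209441032/9 ≈ 3.6134e+10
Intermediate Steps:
(68306 + f(-396))*(l + 406317) = (68306 - 176/(-396))*(122687 + 406317) = (68306 - 176*(-1/396))*529004 = (68306 + 4/9)*529004 = (614758/9)*529004 = 325209441032/9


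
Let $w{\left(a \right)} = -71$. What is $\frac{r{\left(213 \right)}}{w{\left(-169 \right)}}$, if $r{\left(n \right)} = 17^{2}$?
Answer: $- \frac{289}{71} \approx -4.0704$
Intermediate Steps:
$r{\left(n \right)} = 289$
$\frac{r{\left(213 \right)}}{w{\left(-169 \right)}} = \frac{289}{-71} = 289 \left(- \frac{1}{71}\right) = - \frac{289}{71}$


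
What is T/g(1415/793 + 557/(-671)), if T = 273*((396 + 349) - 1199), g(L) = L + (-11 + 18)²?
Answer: -1081146066/435751 ≈ -2481.1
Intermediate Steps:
g(L) = 49 + L (g(L) = L + 7² = L + 49 = 49 + L)
T = -123942 (T = 273*(745 - 1199) = 273*(-454) = -123942)
T/g(1415/793 + 557/(-671)) = -123942/(49 + (1415/793 + 557/(-671))) = -123942/(49 + (1415*(1/793) + 557*(-1/671))) = -123942/(49 + (1415/793 - 557/671)) = -123942/(49 + 8324/8723) = -123942/435751/8723 = -123942*8723/435751 = -1081146066/435751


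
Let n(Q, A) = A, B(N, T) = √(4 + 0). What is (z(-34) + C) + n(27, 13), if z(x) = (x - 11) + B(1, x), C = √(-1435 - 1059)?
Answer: -30 + I*√2494 ≈ -30.0 + 49.94*I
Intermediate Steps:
B(N, T) = 2 (B(N, T) = √4 = 2)
C = I*√2494 (C = √(-2494) = I*√2494 ≈ 49.94*I)
z(x) = -9 + x (z(x) = (x - 11) + 2 = (-11 + x) + 2 = -9 + x)
(z(-34) + C) + n(27, 13) = ((-9 - 34) + I*√2494) + 13 = (-43 + I*√2494) + 13 = -30 + I*√2494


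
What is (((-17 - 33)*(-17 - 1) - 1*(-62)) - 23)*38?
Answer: 35682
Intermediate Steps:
(((-17 - 33)*(-17 - 1) - 1*(-62)) - 23)*38 = ((-50*(-18) + 62) - 23)*38 = ((900 + 62) - 23)*38 = (962 - 23)*38 = 939*38 = 35682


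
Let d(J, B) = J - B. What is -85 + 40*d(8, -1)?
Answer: 275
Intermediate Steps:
-85 + 40*d(8, -1) = -85 + 40*(8 - 1*(-1)) = -85 + 40*(8 + 1) = -85 + 40*9 = -85 + 360 = 275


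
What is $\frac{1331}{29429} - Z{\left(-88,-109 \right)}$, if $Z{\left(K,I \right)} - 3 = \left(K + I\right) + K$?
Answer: $\frac{8300309}{29429} \approx 282.05$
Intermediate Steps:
$Z{\left(K,I \right)} = 3 + I + 2 K$ ($Z{\left(K,I \right)} = 3 + \left(\left(K + I\right) + K\right) = 3 + \left(\left(I + K\right) + K\right) = 3 + \left(I + 2 K\right) = 3 + I + 2 K$)
$\frac{1331}{29429} - Z{\left(-88,-109 \right)} = \frac{1331}{29429} - \left(3 - 109 + 2 \left(-88\right)\right) = 1331 \cdot \frac{1}{29429} - \left(3 - 109 - 176\right) = \frac{1331}{29429} - -282 = \frac{1331}{29429} + 282 = \frac{8300309}{29429}$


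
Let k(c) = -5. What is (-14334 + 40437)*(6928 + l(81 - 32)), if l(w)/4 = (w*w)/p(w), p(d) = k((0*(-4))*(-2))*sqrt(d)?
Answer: 868394604/5 ≈ 1.7368e+8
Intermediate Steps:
p(d) = -5*sqrt(d)
l(w) = -4*w**(3/2)/5 (l(w) = 4*((w*w)/((-5*sqrt(w)))) = 4*(w**2*(-1/(5*sqrt(w)))) = 4*(-w**(3/2)/5) = -4*w**(3/2)/5)
(-14334 + 40437)*(6928 + l(81 - 32)) = (-14334 + 40437)*(6928 - 4*(81 - 32)**(3/2)/5) = 26103*(6928 - 4*49**(3/2)/5) = 26103*(6928 - 4/5*343) = 26103*(6928 - 1372/5) = 26103*(33268/5) = 868394604/5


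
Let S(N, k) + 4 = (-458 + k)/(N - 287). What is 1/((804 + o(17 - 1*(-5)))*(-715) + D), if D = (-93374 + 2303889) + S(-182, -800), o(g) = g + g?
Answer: 469/752366837 ≈ 6.2337e-7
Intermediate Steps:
o(g) = 2*g
S(N, k) = -4 + (-458 + k)/(-287 + N) (S(N, k) = -4 + (-458 + k)/(N - 287) = -4 + (-458 + k)/(-287 + N))
D = 1036730917/469 (D = (-93374 + 2303889) + (690 - 800 - 4*(-182))/(-287 - 182) = 2210515 + (690 - 800 + 728)/(-469) = 2210515 - 1/469*618 = 2210515 - 618/469 = 1036730917/469 ≈ 2.2105e+6)
1/((804 + o(17 - 1*(-5)))*(-715) + D) = 1/((804 + 2*(17 - 1*(-5)))*(-715) + 1036730917/469) = 1/((804 + 2*(17 + 5))*(-715) + 1036730917/469) = 1/((804 + 2*22)*(-715) + 1036730917/469) = 1/((804 + 44)*(-715) + 1036730917/469) = 1/(848*(-715) + 1036730917/469) = 1/(-606320 + 1036730917/469) = 1/(752366837/469) = 469/752366837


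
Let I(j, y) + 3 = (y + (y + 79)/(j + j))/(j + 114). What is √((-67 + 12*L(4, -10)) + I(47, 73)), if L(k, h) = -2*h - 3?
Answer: √157128755/1081 ≈ 11.596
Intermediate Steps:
L(k, h) = -3 - 2*h
I(j, y) = -3 + (y + (79 + y)/(2*j))/(114 + j) (I(j, y) = -3 + (y + (y + 79)/(j + j))/(j + 114) = -3 + (y + (79 + y)/((2*j)))/(114 + j) = -3 + (y + (79 + y)*(1/(2*j)))/(114 + j) = -3 + (y + (79 + y)/(2*j))/(114 + j))
√((-67 + 12*L(4, -10)) + I(47, 73)) = √((-67 + 12*(-3 - 2*(-10))) + (½)*(79 + 73 - 684*47 - 6*47² + 2*47*73)/(47*(114 + 47))) = √((-67 + 12*(-3 + 20)) + (½)*(1/47)*(79 + 73 - 32148 - 6*2209 + 6862)/161) = √((-67 + 12*17) + (½)*(1/47)*(1/161)*(79 + 73 - 32148 - 13254 + 6862)) = √((-67 + 204) + (½)*(1/47)*(1/161)*(-38388)) = √(137 - 2742/1081) = √(145355/1081) = √157128755/1081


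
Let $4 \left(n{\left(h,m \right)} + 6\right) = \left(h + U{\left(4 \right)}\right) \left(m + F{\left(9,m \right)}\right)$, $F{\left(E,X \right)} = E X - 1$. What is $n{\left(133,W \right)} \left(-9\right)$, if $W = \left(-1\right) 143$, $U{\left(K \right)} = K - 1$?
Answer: $437940$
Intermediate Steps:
$U{\left(K \right)} = -1 + K$ ($U{\left(K \right)} = K - 1 = -1 + K$)
$F{\left(E,X \right)} = -1 + E X$
$W = -143$
$n{\left(h,m \right)} = -6 + \frac{\left(-1 + 10 m\right) \left(3 + h\right)}{4}$ ($n{\left(h,m \right)} = -6 + \frac{\left(h + \left(-1 + 4\right)\right) \left(m + \left(-1 + 9 m\right)\right)}{4} = -6 + \frac{\left(h + 3\right) \left(-1 + 10 m\right)}{4} = -6 + \frac{\left(3 + h\right) \left(-1 + 10 m\right)}{4} = -6 + \frac{\left(-1 + 10 m\right) \left(3 + h\right)}{4}$)
$n{\left(133,W \right)} \left(-9\right) = \left(- \frac{27}{4} - \frac{133}{4} + \frac{15}{2} \left(-143\right) + \frac{5}{2} \cdot 133 \left(-143\right)\right) \left(-9\right) = \left(- \frac{27}{4} - \frac{133}{4} - \frac{2145}{2} - \frac{95095}{2}\right) \left(-9\right) = \left(-48660\right) \left(-9\right) = 437940$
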